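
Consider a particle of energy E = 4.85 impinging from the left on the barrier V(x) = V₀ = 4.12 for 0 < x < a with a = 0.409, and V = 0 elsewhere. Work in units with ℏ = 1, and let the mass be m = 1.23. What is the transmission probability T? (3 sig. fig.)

E > V₀: inside the barrier k₂ = √(2m(E − V₀))/ℏ = 1.340, k₂a = 0.5481.
Matching at both interfaces gives T⁻¹ = 1 + V₀² sin²(k₂a) / [4E(E − V₀)] = 1.325, hence T = 0.754.

T = 0.754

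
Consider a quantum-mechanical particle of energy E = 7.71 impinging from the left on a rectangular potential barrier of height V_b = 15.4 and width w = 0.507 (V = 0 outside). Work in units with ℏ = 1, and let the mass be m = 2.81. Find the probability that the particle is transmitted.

E < V_b: inside the barrier ψ ∝ e^{±κx} with κ = √(2m(V_b − E))/ℏ = 6.574.
κw = 3.333, sinh(κw) = 13.99.
The exact tunnelling result is T⁻¹ = 1 + V_b² sinh²(κw) / [4E(V_b − E)] = 196.8, so T = 0.00508.

T = 0.00508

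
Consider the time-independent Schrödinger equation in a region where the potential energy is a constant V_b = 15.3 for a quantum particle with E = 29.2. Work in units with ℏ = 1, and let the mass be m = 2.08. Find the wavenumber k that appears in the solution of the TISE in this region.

With E > V_b the solution is oscillatory, ψ ∝ e^{±ikx} with k = √(2m(E − V_b))/ℏ.
k = √(2 × 2.08 × 13.9) = 7.604.

k = 7.60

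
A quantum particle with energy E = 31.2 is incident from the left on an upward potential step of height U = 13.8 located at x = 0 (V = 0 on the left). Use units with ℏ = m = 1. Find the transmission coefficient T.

On each side the TISE gives plane waves with k = √(2m(E − V))/ℏ: k₁ = √(2·1·31.2) = 7.899, k₂ = √(2·1·17.4) = 5.899.
Continuity of ψ and ψ′ at the step yields the reflection amplitude r = (k₁ − k₂)/(k₁ + k₂) = 0.1450; thus R = |r|² = 0.02101, T = 0.9790.

T = 0.979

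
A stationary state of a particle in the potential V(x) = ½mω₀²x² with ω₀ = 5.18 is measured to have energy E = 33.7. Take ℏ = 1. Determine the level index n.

Invert E_n = (n + ½)ℏω₀: n = E/ℏω₀ − ½ = 6.006, so n = 6.

n = 6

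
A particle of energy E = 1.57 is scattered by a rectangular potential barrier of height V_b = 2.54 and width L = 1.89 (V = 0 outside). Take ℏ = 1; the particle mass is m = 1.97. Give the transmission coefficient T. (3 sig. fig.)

Since E < V_b the interior solution is evanescent with decay constant κ = √(2m(V_b − E))/ℏ = 1.955.
κL = 3.695, sinh(κL) = 20.11.
Matching ψ, ψ′ at both faces gives T = [1 + V_b² sinh²(κL) / (4E(V_b − E))]⁻¹ = 1/429.2 = 0.00233.

T = 0.00233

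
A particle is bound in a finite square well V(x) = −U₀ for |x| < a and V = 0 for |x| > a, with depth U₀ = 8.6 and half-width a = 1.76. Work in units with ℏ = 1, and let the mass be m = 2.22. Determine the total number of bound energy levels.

N = 7

Define the well-strength parameter z₀ = (a/ℏ)√(2mU₀) = 1.76 × √(2·2.22·8.6) = 10.88.
A new bound state (alternating even/odd) appears each time z₀ passes a multiple of π/2, so N = ⌊2z₀/π⌋ + 1 = ⌊6.924⌋ + 1 = 7.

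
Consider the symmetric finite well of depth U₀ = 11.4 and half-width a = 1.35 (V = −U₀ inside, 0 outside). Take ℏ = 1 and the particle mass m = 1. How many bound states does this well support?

Define the well-strength parameter z₀ = (a/ℏ)√(2mU₀) = 1.35 × √(2·1·11.4) = 6.446.
A new bound state (alternating even/odd) appears each time z₀ passes a multiple of π/2, so N = ⌊2z₀/π⌋ + 1 = ⌊4.104⌋ + 1 = 5.

N = 5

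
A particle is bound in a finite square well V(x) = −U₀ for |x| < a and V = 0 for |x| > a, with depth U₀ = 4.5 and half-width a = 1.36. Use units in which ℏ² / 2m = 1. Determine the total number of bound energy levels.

The dimensionless depth is z₀ = a√(2mU₀)/ℏ = 1.36 × √(4.500) = 2.885.
The even/odd transcendental equations gain one root per π/2 in z₀, giving N = 1 + ⌊2z₀/π⌋ = 1 + ⌊1.837⌋ = 2.

N = 2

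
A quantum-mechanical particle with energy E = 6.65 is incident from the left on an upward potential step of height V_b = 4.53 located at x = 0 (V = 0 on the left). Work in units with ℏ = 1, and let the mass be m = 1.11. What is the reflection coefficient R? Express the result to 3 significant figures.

The wavenumbers are k₁ = √(2mE)/ℏ = 3.842 on the left and k₂ = √(2m(E − V_b))/ℏ = 2.169 on the right.
Matching ψ and ψ′ at x = 0 gives r = (k₁ − k₂)/(k₁ + k₂), so R = r² = 0.07743 and T = 1 − R = 0.9226.

R = 0.0774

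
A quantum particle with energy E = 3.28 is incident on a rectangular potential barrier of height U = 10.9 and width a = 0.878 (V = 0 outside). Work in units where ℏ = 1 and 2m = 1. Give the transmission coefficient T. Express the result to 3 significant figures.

Since E < U the interior solution is evanescent with decay constant κ = √(2m(U − E))/ℏ = 2.760.
κa = 2.424, sinh(κa) = 5.599.
The exact tunnelling result is T⁻¹ = 1 + U² sinh²(κa) / [4E(U − E)] = 38.26, so T = 0.0261.

T = 0.0261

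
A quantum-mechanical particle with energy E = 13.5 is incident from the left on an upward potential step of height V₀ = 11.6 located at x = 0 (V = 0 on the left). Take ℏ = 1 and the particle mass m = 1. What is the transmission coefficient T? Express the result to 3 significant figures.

T = 0.794

On each side the TISE gives plane waves with k = √(2m(E − V))/ℏ: k₁ = √(2·1·13.5) = 5.196, k₂ = √(2·1·1.9) = 1.949.
Continuity of ψ and ψ′ at the step yields the reflection amplitude r = (k₁ − k₂)/(k₁ + k₂) = 0.4544; thus R = |r|² = 0.2065, T = 0.7935.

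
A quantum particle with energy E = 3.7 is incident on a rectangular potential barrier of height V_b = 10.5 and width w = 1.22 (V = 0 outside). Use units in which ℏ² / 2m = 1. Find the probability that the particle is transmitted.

T = 0.00628

E < V_b: inside the barrier ψ ∝ e^{±κx} with κ = √(2m(V_b − E))/ℏ = 2.608.
κw = 3.181, sinh(κw) = 12.02.
The exact tunnelling result is T⁻¹ = 1 + V_b² sinh²(κw) / [4E(V_b − E)] = 159.3, so T = 0.00628.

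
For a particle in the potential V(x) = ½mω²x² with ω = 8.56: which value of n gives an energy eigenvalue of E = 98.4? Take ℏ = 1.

n = 11

Invert E_n = (n + ½)ℏω: n = E/ℏω − ½ = 10.995, so n = 11.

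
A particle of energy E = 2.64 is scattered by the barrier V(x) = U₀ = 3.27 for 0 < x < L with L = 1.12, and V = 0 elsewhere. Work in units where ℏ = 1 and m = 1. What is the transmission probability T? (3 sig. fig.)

T = 0.192

E < U₀: inside the barrier ψ ∝ e^{±κx} with κ = √(2m(U₀ − E))/ℏ = 1.122.
κL = 1.257, sinh(κL) = 1.616.
The exact tunnelling result is T⁻¹ = 1 + U₀² sinh²(κL) / [4E(U₀ − E)] = 5.195, so T = 0.192.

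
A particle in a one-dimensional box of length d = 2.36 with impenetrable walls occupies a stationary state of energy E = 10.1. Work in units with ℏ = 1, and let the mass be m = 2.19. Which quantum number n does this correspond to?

For an infinite well E_n = n²π²ℏ²/(2md²), so n = (d/πℏ)√(2mE).
n = (2.36/π) × √(2 × 2.19 × 10.1) = 4.996 → n = 5.

n = 5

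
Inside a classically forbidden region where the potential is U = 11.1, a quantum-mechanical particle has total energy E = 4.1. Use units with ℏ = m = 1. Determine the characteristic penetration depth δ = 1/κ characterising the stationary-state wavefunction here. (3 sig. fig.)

Since E < U the TISE in this region is ψ'' = κ²ψ with κ = √(2m(U − E))/ℏ.
κ = √(2 × 1 × 7) = 3.742. The penetration depth is δ = 1/κ = 0.267.

δ = 0.267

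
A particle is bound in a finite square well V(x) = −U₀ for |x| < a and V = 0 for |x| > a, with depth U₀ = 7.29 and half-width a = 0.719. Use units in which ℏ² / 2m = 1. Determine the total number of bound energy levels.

Define the well-strength parameter z₀ = (a/ℏ)√(2mU₀) = 0.719 × √(2·0.5·7.29) = 1.941.
The even/odd transcendental equations gain one root per π/2 in z₀, giving N = 1 + ⌊2z₀/π⌋ = 1 + ⌊1.236⌋ = 2.

N = 2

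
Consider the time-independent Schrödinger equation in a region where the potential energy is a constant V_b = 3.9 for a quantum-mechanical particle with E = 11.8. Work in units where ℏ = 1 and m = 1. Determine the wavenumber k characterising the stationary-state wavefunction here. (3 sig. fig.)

k = 3.97

With E > V_b the solution is oscillatory, ψ ∝ e^{±ikx} with k = √(2m(E − V_b))/ℏ.
k = √(2 × 1 × 7.9) = 3.975.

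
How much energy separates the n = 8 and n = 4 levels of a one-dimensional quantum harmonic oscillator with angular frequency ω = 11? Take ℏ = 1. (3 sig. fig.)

ΔE = 44.0

E_n = ℏω(n + ½), so ΔE = (8 − 4) ℏω = 4 × 11 = 44.00.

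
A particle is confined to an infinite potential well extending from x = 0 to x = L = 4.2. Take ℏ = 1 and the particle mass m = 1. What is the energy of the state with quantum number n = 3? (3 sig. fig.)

The infinite-well eigenfunctions ψ_n = √(2/L) sin(nπx/L) vanish at both walls, giving E_n = n²π²ℏ²/(2mL²).
E_3 = 3² × π² / (2 × 1 × 4.2²) = 2.518.

E = 2.52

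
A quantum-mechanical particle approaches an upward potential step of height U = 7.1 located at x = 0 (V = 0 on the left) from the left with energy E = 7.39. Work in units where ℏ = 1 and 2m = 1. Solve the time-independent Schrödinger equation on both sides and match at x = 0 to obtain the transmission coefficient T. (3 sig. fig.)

T = 0.552

On each side the TISE gives plane waves with k = √(2m(E − V))/ℏ: k₁ = √(2·½·7.39) = 2.718, k₂ = √(2·½·0.29) = 0.5385.
Continuity of ψ and ψ′ at the step yields the reflection amplitude r = (k₁ − k₂)/(k₁ + k₂) = 0.6693; thus R = |r|² = 0.4480, T = 0.5520.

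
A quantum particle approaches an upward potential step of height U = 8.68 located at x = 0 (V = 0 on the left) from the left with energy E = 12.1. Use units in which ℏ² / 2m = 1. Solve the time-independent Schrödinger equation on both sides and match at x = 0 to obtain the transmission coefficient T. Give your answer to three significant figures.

The wavenumbers are k₁ = √(2mE)/ℏ = 3.479 on the left and k₂ = √(2m(E − U))/ℏ = 1.849 on the right.
Continuity of ψ and ψ′ at the step yields the reflection amplitude r = (k₁ − k₂)/(k₁ + k₂) = 0.3058; thus R = |r|² = 0.09351, T = 0.9065.

T = 0.906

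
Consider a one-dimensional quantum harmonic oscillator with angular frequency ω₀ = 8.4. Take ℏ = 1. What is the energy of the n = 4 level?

The oscillator eigenvalues are E_n = ℏω₀(n + ½), so E_4 = 8.4 × 4.5 = 37.80.

E = 37.8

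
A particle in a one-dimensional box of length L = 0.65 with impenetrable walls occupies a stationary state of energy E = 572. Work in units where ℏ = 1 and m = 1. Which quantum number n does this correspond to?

From E_n = n²π²ℏ²/(2mL²) invert to n = √(2mL²E)/(πℏ).
n = (0.65/π) × √(2 × 1 × 572) = 6.998 → n = 7.

n = 7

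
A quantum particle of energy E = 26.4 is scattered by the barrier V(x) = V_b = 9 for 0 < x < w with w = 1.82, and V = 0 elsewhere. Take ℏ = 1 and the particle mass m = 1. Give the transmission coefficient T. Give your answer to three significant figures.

T = 0.960

Above the barrier the interior wavenumber is k₂ = √(2m(E − V_b))/ℏ = 5.899, giving phase k₂w = 10.74.
Matching at both interfaces gives T⁻¹ = 1 + V_b² sin²(k₂w) / [4E(E − V_b)] = 1.041, hence T = 0.960.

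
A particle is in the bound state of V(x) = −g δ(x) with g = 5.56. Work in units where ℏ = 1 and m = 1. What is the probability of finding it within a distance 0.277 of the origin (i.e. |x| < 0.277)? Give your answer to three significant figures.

The normalised bound state is ψ = √κ e^{−κ|x|} with κ = mg/ℏ² = 5.560.
P(|x| < d) = ∫_{−d}^{d} κ e^{−2κ|x|} dx = 1 − e^{−2κd} = 1 − e^{−3.080} = 0.9541.

P = 0.954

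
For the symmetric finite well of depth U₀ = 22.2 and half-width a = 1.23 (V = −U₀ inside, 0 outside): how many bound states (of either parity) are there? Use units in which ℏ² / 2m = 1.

N = 4

The dimensionless depth is z₀ = a√(2mU₀)/ℏ = 1.23 × √(22.20) = 5.795.
The even/odd transcendental equations gain one root per π/2 in z₀, giving N = 1 + ⌊2z₀/π⌋ = 1 + ⌊3.689⌋ = 4.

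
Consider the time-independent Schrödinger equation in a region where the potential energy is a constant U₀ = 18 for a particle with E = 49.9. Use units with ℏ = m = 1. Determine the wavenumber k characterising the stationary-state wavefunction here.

k = 7.99

With E > U₀ the solution is oscillatory, ψ ∝ e^{±ikx} with k = √(2m(E − U₀))/ℏ.
k = √(2 × 1 × 31.9) = 7.987.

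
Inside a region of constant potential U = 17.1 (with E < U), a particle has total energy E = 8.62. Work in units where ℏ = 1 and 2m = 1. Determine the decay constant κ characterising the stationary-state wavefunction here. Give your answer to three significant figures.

Since E < U the TISE in this region is ψ'' = κ²ψ with κ = √(2m(U − E))/ℏ.
κ = √(2 × 0.5 × 8.48) = 2.912.

κ = 2.91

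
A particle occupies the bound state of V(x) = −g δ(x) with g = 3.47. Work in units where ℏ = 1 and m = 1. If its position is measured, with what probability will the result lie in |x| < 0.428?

P = 0.949

The normalised bound state is ψ = √κ e^{−κ|x|} with κ = mg/ℏ² = 3.470.
P(|x| < d) = ∫_{−d}^{d} κ e^{−2κ|x|} dx = 1 − e^{−2κd} = 1 − e^{−2.970} = 0.9487.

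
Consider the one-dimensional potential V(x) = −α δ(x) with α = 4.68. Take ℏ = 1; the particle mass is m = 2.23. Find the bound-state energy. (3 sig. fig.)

The bound state is ψ(x) = √κ e^{−κ|x|}. The derivative jump ψ'(0⁺) − ψ'(0⁻) = −(2mα/ℏ²)ψ(0) fixes κ = mα/ℏ² = 10.44.
Then E = −ℏ²κ²/(2m) = −mα²/(2ℏ²) = -24.42.

E = -24.4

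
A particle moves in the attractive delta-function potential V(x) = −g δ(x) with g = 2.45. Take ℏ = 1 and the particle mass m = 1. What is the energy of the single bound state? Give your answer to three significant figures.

The bound state is ψ(x) = √κ e^{−κ|x|}. The derivative jump ψ'(0⁺) − ψ'(0⁻) = −(2mg/ℏ²)ψ(0) fixes κ = mg/ℏ² = 2.450.
Then E = −ℏ²κ²/(2m) = −mg²/(2ℏ²) = -3.001.

E = -3.00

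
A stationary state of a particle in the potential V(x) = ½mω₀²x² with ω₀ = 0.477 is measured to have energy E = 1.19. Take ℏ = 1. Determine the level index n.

n = 2

Invert E_n = (n + ½)ℏω₀: n = E/ℏω₀ − ½ = 1.995, so n = 2.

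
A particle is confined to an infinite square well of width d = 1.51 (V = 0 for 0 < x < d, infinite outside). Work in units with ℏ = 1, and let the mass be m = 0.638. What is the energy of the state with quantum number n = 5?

E = 84.8

Requiring ψ(0) = ψ(d) = 0 quantises k = nπ/d, hence E_n = ℏ²k²/2m = n²π²ℏ²/(2md²).
E_5 = 5² × π² / (2 × 0.638 × 1.51²) = 84.81.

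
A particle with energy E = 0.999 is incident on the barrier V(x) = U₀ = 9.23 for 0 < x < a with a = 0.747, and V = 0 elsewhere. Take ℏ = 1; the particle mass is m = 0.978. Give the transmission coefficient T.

E < U₀: inside the barrier ψ ∝ e^{±κx} with κ = √(2m(U₀ − E))/ℏ = 4.012.
κa = 2.997, sinh(κa) = 9.991.
The exact tunnelling result is T⁻¹ = 1 + U₀² sinh²(κa) / [4E(U₀ − E)] = 259.5, so T = 0.00385.

T = 0.00385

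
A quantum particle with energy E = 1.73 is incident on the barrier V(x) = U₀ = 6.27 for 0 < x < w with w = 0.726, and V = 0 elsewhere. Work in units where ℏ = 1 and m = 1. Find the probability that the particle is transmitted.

T = 0.0396

E < U₀: inside the barrier ψ ∝ e^{±κx} with κ = √(2m(U₀ − E))/ℏ = 3.013.
κw = 2.188, sinh(κw) = 4.401.
The exact tunnelling result is T⁻¹ = 1 + U₀² sinh²(κw) / [4E(U₀ − E)] = 25.24, so T = 0.0396.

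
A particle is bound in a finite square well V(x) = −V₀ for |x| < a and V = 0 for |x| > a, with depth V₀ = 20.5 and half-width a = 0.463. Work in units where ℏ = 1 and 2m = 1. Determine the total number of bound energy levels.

The dimensionless depth is z₀ = a√(2mV₀)/ℏ = 0.463 × √(20.50) = 2.096.
A new bound state (alternating even/odd) appears each time z₀ passes a multiple of π/2, so N = ⌊2z₀/π⌋ + 1 = ⌊1.335⌋ + 1 = 2.

N = 2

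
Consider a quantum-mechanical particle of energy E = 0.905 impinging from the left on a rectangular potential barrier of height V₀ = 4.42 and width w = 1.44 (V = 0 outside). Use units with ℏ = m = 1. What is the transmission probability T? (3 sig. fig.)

T = 0.00126

Since E < V₀ the interior solution is evanescent with decay constant κ = √(2m(V₀ − E))/ℏ = 2.651.
κw = 3.818, sinh(κw) = 22.75.
The exact tunnelling result is T⁻¹ = 1 + V₀² sinh²(κw) / [4E(V₀ − E)] = 795.4, so T = 0.00126.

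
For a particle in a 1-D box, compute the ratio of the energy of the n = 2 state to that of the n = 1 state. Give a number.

4

E_n = n²π²ℏ²/(2mL²) so the ratio is n₂²/n₁² = 4/1 = 4.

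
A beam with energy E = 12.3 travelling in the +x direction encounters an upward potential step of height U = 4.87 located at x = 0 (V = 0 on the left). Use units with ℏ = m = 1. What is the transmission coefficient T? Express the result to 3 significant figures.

T = 0.984

On each side the TISE gives plane waves with k = √(2m(E − V))/ℏ: k₁ = √(2·1·12.3) = 4.960, k₂ = √(2·1·7.43) = 3.855.
Matching ψ and ψ′ at x = 0 gives r = (k₁ − k₂)/(k₁ + k₂), so R = r² = 0.01571 and T = 1 − R = 0.9843.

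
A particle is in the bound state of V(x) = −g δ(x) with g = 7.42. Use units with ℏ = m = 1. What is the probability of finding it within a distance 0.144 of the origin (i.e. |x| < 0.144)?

P = 0.882

The normalised bound state is ψ = √κ e^{−κ|x|} with κ = mg/ℏ² = 7.420.
P(|x| < d) = ∫_{−d}^{d} κ e^{−2κ|x|} dx = 1 − e^{−2κd} = 1 − e^{−2.137} = 0.8820.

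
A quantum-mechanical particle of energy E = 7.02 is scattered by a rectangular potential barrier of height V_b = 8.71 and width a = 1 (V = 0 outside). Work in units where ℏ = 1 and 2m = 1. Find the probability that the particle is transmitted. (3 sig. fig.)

Since E < V_b the interior solution is evanescent with decay constant κ = √(2m(V_b − E))/ℏ = 1.300.
κa = 1.300, sinh(κa) = 1.698.
The exact tunnelling result is T⁻¹ = 1 + V_b² sinh²(κa) / [4E(V_b − E)] = 5.611, so T = 0.178.

T = 0.178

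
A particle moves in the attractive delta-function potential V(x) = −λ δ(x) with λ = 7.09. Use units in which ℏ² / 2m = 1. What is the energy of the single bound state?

For x ≠ 0 the bound state is ψ ∝ e^{−κ|x|}; integrating the TISE across the delta gives the cusp condition 2κ = 2mλ/ℏ², so κ = 3.545.
Then E = −ℏ²κ²/(2m) = −mλ²/(2ℏ²) = -12.57.

E = -12.6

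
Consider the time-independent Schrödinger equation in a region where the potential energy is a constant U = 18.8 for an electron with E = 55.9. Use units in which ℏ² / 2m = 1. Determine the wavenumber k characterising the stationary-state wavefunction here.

With E > U the solution is oscillatory, ψ ∝ e^{±ikx} with k = √(2m(E − U))/ℏ.
k = √(2 × 0.5 × 37.1) = 6.091.

k = 6.09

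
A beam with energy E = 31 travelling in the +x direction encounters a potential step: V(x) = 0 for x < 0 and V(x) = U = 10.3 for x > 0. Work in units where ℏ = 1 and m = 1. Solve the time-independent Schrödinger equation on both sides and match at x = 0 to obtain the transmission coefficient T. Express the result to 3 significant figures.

On each side the TISE gives plane waves with k = √(2m(E − V))/ℏ: k₁ = √(2·1·31) = 7.874, k₂ = √(2·1·20.7) = 6.434.
Continuity of ψ and ψ′ at the step yields the reflection amplitude r = (k₁ − k₂)/(k₁ + k₂) = 0.1006; thus R = |r|² = 0.01012, T = 0.9899.

T = 0.990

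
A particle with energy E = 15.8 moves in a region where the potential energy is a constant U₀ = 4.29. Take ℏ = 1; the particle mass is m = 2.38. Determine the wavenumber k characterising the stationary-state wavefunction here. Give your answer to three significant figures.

k = 7.40

With E > U₀ the solution is oscillatory, ψ ∝ e^{±ikx} with k = √(2m(E − U₀))/ℏ.
k = √(2 × 2.38 × 11.51) = 7.402.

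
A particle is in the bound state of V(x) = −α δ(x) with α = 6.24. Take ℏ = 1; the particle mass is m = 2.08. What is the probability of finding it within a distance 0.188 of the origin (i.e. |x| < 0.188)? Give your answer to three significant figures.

P = 0.992

The normalised bound state is ψ = √κ e^{−κ|x|} with κ = mα/ℏ² = 12.98.
P(|x| < d) = ∫_{−d}^{d} κ e^{−2κ|x|} dx = 1 − e^{−2κd} = 1 − e^{−4.880} = 0.9924.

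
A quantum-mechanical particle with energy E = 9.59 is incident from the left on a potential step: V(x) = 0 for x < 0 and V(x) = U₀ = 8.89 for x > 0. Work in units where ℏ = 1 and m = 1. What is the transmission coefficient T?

The wavenumbers are k₁ = √(2mE)/ℏ = 4.379 on the left and k₂ = √(2m(E − U₀))/ℏ = 1.183 on the right.
Continuity of ψ and ψ′ at the step yields the reflection amplitude r = (k₁ − k₂)/(k₁ + k₂) = 0.5746; thus R = |r|² = 0.3302, T = 0.6698.

T = 0.670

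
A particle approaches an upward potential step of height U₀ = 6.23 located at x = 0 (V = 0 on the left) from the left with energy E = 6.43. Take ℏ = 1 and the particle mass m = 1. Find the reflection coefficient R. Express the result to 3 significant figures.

On each side the TISE gives plane waves with k = √(2m(E − V))/ℏ: k₁ = √(2·1·6.43) = 3.586, k₂ = √(2·1·0.2) = 0.6325.
Matching ψ and ψ′ at x = 0 gives r = (k₁ − k₂)/(k₁ + k₂), so R = r² = 0.4902 and T = 1 − R = 0.5098.

R = 0.490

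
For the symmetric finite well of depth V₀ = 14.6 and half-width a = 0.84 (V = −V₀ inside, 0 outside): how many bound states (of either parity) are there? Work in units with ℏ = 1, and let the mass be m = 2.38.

N = 5

The dimensionless depth is z₀ = a√(2mV₀)/ℏ = 0.84 × √(69.50) = 7.003.
A new bound state (alternating even/odd) appears each time z₀ passes a multiple of π/2, so N = ⌊2z₀/π⌋ + 1 = ⌊4.458⌋ + 1 = 5.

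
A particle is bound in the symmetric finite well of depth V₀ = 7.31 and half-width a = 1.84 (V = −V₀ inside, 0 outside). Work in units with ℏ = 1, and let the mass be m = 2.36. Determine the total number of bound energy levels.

Define the well-strength parameter z₀ = (a/ℏ)√(2mV₀) = 1.84 × √(2·2.36·7.31) = 10.81.
The even/odd transcendental equations gain one root per π/2 in z₀, giving N = 1 + ⌊2z₀/π⌋ = 1 + ⌊6.881⌋ = 7.

N = 7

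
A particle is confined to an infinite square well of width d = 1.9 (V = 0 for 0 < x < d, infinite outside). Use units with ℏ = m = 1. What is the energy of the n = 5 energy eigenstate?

Requiring ψ(0) = ψ(d) = 0 quantises k = nπ/d, hence E_n = ℏ²k²/2m = n²π²ℏ²/(2md²).
E_5 = 5² × π² / (2 × 1 × 1.9²) = 34.17.

E = 34.2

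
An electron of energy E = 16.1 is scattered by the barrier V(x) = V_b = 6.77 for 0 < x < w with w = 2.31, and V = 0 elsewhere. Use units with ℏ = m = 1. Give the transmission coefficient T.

E > V_b: inside the barrier k₂ = √(2m(E − V_b))/ℏ = 4.320, k₂w = 9.979.
Matching at both interfaces gives T⁻¹ = 1 + V_b² sin²(k₂w) / [4E(E − V_b)] = 1.021, hence T = 0.979.

T = 0.979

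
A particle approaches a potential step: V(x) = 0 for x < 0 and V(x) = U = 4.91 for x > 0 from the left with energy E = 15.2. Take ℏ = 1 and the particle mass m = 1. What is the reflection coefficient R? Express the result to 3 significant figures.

On each side the TISE gives plane waves with k = √(2m(E − V))/ℏ: k₁ = √(2·1·15.2) = 5.514, k₂ = √(2·1·10.29) = 4.537.
Matching ψ and ψ′ at x = 0 gives r = (k₁ − k₂)/(k₁ + k₂), so R = r² = 0.009452 and T = 1 − R = 0.9905.

R = 0.00945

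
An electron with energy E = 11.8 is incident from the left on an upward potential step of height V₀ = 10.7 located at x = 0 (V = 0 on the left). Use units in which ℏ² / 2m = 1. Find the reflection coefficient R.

R = 0.283

The wavenumbers are k₁ = √(2mE)/ℏ = 3.435 on the left and k₂ = √(2m(E − V₀))/ℏ = 1.049 on the right.
Matching ψ and ψ′ at x = 0 gives r = (k₁ − k₂)/(k₁ + k₂), so R = r² = 0.2832 and T = 1 − R = 0.7168.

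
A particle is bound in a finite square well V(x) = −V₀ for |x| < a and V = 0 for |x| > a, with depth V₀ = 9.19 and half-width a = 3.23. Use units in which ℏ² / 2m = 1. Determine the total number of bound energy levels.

The dimensionless depth is z₀ = a√(2mV₀)/ℏ = 3.23 × √(9.190) = 9.792.
A new bound state (alternating even/odd) appears each time z₀ passes a multiple of π/2, so N = ⌊2z₀/π⌋ + 1 = ⌊6.234⌋ + 1 = 7.

N = 7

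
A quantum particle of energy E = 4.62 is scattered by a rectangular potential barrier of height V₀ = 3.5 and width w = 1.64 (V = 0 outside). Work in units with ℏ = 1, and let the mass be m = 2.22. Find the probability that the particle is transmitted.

Above the barrier the interior wavenumber is k₂ = √(2m(E − V₀))/ℏ = 2.230, giving phase k₂w = 3.657.
T = [1 + V₀² sin²(k₂w) / (4E(E − V₀))]⁻¹ = 1/1.144 = 0.874.

T = 0.874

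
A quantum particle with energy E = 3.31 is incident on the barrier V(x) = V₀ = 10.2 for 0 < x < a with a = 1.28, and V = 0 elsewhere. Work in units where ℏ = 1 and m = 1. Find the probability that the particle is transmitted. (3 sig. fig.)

Since E < V₀ the interior solution is evanescent with decay constant κ = √(2m(V₀ − E))/ℏ = 3.712.
κa = 4.752, sinh(κa) = 57.88.
The exact tunnelling result is T⁻¹ = 1 + V₀² sinh²(κa) / [4E(V₀ − E)] = 3821, so T = 0.000262.

T = 0.000262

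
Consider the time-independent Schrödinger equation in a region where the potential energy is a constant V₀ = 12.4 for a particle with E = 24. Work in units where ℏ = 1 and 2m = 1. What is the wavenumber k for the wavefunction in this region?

With E > V₀ the solution is oscillatory, ψ ∝ e^{±ikx} with k = √(2m(E − V₀))/ℏ.
k = √(2 × 0.5 × 11.6) = 3.406.

k = 3.41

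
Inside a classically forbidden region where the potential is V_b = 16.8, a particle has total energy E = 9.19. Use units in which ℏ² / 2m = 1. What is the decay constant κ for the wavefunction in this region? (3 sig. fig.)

Since E < V_b the TISE in this region is ψ'' = κ²ψ with κ = √(2m(V_b − E))/ℏ.
κ = √(2 × 0.5 × 7.61) = 2.759.

κ = 2.76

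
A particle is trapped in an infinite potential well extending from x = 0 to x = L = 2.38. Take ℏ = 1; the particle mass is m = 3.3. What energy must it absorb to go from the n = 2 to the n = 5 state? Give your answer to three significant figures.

ΔE = 5.54

E_n = n²π²ℏ²/(2mL²), so ΔE = (5² − 2²) π²ℏ²/(2mL²).
ΔE = 21 × π² / (2 × 3.3 × 2.38²) = 5.544.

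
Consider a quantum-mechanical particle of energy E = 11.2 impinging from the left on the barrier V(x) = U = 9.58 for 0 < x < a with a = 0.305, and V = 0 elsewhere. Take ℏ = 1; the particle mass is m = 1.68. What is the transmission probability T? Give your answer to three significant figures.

T = 0.650

Above the barrier the interior wavenumber is k₂ = √(2m(E − U))/ℏ = 2.333, giving phase k₂a = 0.7116.
T = [1 + U² sin²(k₂a) / (4E(E − U))]⁻¹ = 1/1.539 = 0.650.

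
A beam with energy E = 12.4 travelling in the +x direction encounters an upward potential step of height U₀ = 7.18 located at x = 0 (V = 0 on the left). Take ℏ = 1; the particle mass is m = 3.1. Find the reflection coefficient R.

The wavenumbers are k₁ = √(2mE)/ℏ = 8.768 on the left and k₂ = √(2m(E − U₀))/ℏ = 5.689 on the right.
Matching ψ and ψ′ at x = 0 gives r = (k₁ − k₂)/(k₁ + k₂), so R = r² = 0.04536 and T = 1 − R = 0.9546.

R = 0.0454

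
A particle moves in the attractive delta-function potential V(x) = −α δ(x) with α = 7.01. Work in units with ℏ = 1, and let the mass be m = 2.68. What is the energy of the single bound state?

E = -65.8

The bound state is ψ(x) = √κ e^{−κ|x|}. The derivative jump ψ'(0⁺) − ψ'(0⁻) = −(2mα/ℏ²)ψ(0) fixes κ = mα/ℏ² = 18.79.
Then E = −ℏ²κ²/(2m) = −mα²/(2ℏ²) = -65.85.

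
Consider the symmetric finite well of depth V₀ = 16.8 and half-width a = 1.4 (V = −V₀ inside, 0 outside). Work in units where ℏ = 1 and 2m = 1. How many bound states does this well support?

The dimensionless depth is z₀ = a√(2mV₀)/ℏ = 1.4 × √(16.80) = 5.738.
A new bound state (alternating even/odd) appears each time z₀ passes a multiple of π/2, so N = ⌊2z₀/π⌋ + 1 = ⌊3.653⌋ + 1 = 4.

N = 4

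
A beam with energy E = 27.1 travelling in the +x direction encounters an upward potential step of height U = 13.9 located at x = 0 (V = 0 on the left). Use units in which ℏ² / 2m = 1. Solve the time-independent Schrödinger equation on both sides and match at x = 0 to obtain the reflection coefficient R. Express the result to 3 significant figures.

On each side the TISE gives plane waves with k = √(2m(E − V))/ℏ: k₁ = √(2·½·27.1) = 5.206, k₂ = √(2·½·13.2) = 3.633.
Matching ψ and ψ′ at x = 0 gives r = (k₁ − k₂)/(k₁ + k₂), so R = r² = 0.03165 and T = 1 − R = 0.9683.

R = 0.0317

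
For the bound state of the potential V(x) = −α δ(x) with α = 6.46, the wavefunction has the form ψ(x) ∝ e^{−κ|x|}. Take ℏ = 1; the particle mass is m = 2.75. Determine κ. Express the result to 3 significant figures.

Integrating the TISE across x = 0 gives the cusp condition ψ'(0⁺) − ψ'(0⁻) = −(2mα/ℏ²)ψ(0).
With ψ ∝ e^{−κ|x|} this yields −2κ = −2mα/ℏ², so κ = mα/ℏ² = 17.77.

κ = 17.8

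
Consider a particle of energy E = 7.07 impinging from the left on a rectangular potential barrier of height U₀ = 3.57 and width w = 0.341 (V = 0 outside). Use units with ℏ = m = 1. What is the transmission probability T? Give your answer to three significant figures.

Above the barrier the interior wavenumber is k₂ = √(2m(E − U₀))/ℏ = 2.646, giving phase k₂w = 0.9022.
T = [1 + U₀² sin²(k₂w) / (4E(E − U₀))]⁻¹ = 1/1.079 = 0.927.

T = 0.927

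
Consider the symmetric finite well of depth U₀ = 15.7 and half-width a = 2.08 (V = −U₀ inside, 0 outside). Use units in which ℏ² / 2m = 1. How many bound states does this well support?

N = 6

Define the well-strength parameter z₀ = (a/ℏ)√(2mU₀) = 2.08 × √(2·0.5·15.7) = 8.242.
The even/odd transcendental equations gain one root per π/2 in z₀, giving N = 1 + ⌊2z₀/π⌋ = 1 + ⌊5.247⌋ = 6.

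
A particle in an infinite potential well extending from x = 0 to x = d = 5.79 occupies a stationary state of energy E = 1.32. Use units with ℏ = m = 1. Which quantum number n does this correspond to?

n = 3

For an infinite well E_n = n²π²ℏ²/(2md²), so n = (d/πℏ)√(2mE).
n = (5.79/π) × √(2 × 1 × 1.32) = 2.995 → n = 3.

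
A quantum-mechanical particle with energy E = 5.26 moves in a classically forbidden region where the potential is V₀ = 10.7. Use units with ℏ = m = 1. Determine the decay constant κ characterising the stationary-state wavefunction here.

Since E < V₀ the TISE in this region is ψ'' = κ²ψ with κ = √(2m(V₀ − E))/ℏ.
κ = √(2 × 1 × 5.44) = 3.298.

κ = 3.30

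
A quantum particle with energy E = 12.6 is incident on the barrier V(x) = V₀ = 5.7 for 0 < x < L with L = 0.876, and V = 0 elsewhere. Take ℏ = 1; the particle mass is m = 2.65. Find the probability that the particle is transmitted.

E > V₀: inside the barrier k₂ = √(2m(E − V₀))/ℏ = 6.047, k₂L = 5.297.
T = [1 + V₀² sin²(k₂L) / (4E(E − V₀))]⁻¹ = 1/1.065 = 0.939.

T = 0.939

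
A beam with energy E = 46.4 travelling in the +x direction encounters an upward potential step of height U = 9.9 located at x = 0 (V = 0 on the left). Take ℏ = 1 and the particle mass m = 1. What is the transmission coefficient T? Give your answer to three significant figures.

T = 0.996

The wavenumbers are k₁ = √(2mE)/ℏ = 9.633 on the left and k₂ = √(2m(E − U))/ℏ = 8.544 on the right.
Continuity of ψ and ψ′ at the step yields the reflection amplitude r = (k₁ − k₂)/(k₁ + k₂) = 0.05992; thus R = |r|² = 0.003591, T = 0.9964.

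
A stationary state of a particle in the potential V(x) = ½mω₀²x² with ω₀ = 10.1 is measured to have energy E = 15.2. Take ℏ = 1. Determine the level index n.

E_n = ℏω₀(n + ½) ⇒ n = E/(ℏω₀) − ½ = 15.2/10.1 − 0.5 = 1.005 → n = 1.

n = 1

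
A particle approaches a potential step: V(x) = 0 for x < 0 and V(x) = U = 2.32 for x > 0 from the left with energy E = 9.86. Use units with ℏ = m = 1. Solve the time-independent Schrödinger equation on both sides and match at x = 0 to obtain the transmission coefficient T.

T = 0.996

On each side the TISE gives plane waves with k = √(2m(E − V))/ℏ: k₁ = √(2·1·9.86) = 4.441, k₂ = √(2·1·7.54) = 3.883.
Matching ψ and ψ′ at x = 0 gives r = (k₁ − k₂)/(k₁ + k₂), so R = r² = 0.004484 and T = 1 − R = 0.9955.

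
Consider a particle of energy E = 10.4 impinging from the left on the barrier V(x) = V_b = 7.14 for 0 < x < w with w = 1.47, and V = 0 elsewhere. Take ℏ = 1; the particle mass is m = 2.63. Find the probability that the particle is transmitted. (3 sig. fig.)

E > V_b: inside the barrier k₂ = √(2m(E − V_b))/ℏ = 4.141, k₂w = 6.087.
T = [1 + V_b² sin²(k₂w) / (4E(E − V_b))]⁻¹ = 1/1.014 = 0.986.

T = 0.986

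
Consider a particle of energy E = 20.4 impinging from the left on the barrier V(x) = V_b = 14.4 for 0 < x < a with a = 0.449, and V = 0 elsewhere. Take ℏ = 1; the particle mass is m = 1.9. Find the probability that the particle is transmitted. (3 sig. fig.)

T = 0.770

E > V_b: inside the barrier k₂ = √(2m(E − V_b))/ℏ = 4.775, k₂a = 2.144.
Matching at both interfaces gives T⁻¹ = 1 + V_b² sin²(k₂a) / [4E(E − V_b)] = 1.299, hence T = 0.770.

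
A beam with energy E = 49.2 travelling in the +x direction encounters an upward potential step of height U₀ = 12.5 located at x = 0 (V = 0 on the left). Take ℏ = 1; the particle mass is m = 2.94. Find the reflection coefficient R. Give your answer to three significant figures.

On each side the TISE gives plane waves with k = √(2m(E − V))/ℏ: k₁ = √(2·2.94·49.2) = 17.01, k₂ = √(2·2.94·36.7) = 14.69.
Matching ψ and ψ′ at x = 0 gives r = (k₁ − k₂)/(k₁ + k₂), so R = r² = 0.005351 and T = 1 − R = 0.9946.

R = 0.00535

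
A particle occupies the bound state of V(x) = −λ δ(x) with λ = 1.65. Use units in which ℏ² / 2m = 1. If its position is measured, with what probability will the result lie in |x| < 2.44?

P = 0.982

The normalised bound state is ψ = √κ e^{−κ|x|} with κ = mλ/ℏ² = 0.8250.
P(|x| < d) = ∫_{−d}^{d} κ e^{−2κ|x|} dx = 1 − e^{−2κd} = 1 − e^{−4.026} = 0.9822.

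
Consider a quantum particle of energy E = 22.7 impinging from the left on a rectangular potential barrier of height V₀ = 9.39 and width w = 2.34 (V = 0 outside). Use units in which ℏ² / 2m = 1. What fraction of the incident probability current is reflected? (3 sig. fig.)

R = 0.0421

E > V₀: inside the barrier k₂ = √(2m(E − V₀))/ℏ = 3.648, k₂w = 8.537.
Matching at both interfaces gives T⁻¹ = 1 + V₀² sin²(k₂w) / [4E(E − V₀)] = 1.044, hence T = 0.958.
R = 1 − T = 0.0421.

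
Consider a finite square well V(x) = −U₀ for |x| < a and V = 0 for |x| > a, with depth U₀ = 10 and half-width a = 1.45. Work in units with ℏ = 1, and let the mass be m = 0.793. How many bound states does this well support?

The dimensionless depth is z₀ = a√(2mU₀)/ℏ = 1.45 × √(15.86) = 5.775.
The even/odd transcendental equations gain one root per π/2 in z₀, giving N = 1 + ⌊2z₀/π⌋ = 1 + ⌊3.676⌋ = 4.

N = 4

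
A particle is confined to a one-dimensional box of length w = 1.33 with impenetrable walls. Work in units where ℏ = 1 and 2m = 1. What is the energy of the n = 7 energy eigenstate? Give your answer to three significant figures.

The infinite-well eigenfunctions ψ_n = √(2/w) sin(nπx/w) vanish at both walls, giving E_n = n²π²ℏ²/(2mw²).
E_7 = 7² × π² / (2 × 0.5 × 1.33²) = 273.4.

E = 273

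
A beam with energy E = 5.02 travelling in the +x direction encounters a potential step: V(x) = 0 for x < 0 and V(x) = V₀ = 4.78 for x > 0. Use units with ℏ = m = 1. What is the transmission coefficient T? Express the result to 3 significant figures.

T = 0.589

The wavenumbers are k₁ = √(2mE)/ℏ = 3.169 on the left and k₂ = √(2m(E − V₀))/ℏ = 0.6928 on the right.
Matching ψ and ψ′ at x = 0 gives r = (k₁ − k₂)/(k₁ + k₂), so R = r² = 0.4111 and T = 1 − R = 0.5889.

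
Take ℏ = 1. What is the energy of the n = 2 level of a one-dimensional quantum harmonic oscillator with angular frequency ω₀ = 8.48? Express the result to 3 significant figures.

The oscillator eigenvalues are E_n = ℏω₀(n + ½), so E_2 = 8.48 × 2.5 = 21.20.

E = 21.2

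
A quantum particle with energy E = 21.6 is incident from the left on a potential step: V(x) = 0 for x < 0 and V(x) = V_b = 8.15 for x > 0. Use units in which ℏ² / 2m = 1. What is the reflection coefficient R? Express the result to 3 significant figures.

On each side the TISE gives plane waves with k = √(2m(E − V))/ℏ: k₁ = √(2·½·21.6) = 4.648, k₂ = √(2·½·13.45) = 3.667.
Continuity of ψ and ψ′ at the step yields the reflection amplitude r = (k₁ − k₂)/(k₁ + k₂) = 0.1179; thus R = |r|² = 0.01390, T = 0.9861.

R = 0.0139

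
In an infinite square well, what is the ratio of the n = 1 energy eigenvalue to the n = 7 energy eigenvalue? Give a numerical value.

0.0204082

Since E_n ∝ n², the ratio is (1/7)² = 0.0204082.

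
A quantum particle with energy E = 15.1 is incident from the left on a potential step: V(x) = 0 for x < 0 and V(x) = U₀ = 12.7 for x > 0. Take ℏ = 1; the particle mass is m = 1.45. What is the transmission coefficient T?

On each side the TISE gives plane waves with k = √(2m(E − V))/ℏ: k₁ = √(2·1.45·15.1) = 6.617, k₂ = √(2·1.45·2.4) = 2.638.
Matching ψ and ψ′ at x = 0 gives r = (k₁ − k₂)/(k₁ + k₂), so R = r² = 0.1848 and T = 1 − R = 0.8152.

T = 0.815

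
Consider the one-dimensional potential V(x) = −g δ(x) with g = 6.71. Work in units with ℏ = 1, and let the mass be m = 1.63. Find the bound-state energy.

E = -36.7

For x ≠ 0 the bound state is ψ ∝ e^{−κ|x|}; integrating the TISE across the delta gives the cusp condition 2κ = 2mg/ℏ², so κ = 10.94.
Then E = −ℏ²κ²/(2m) = −mg²/(2ℏ²) = -36.69.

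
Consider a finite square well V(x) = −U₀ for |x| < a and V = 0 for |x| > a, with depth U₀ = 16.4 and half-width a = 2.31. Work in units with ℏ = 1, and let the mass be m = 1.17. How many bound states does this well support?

The dimensionless depth is z₀ = a√(2mU₀)/ℏ = 2.31 × √(38.38) = 14.31.
A new bound state (alternating even/odd) appears each time z₀ passes a multiple of π/2, so N = ⌊2z₀/π⌋ + 1 = ⌊9.110⌋ + 1 = 10.

N = 10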